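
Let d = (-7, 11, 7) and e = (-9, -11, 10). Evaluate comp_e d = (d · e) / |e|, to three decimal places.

0.691

d · e = (-7)·(-9) + 11·(-11) + 7·10 = 63 - 121 + 70 = 12
|e| = √(81 + 121 + 100) = √302 ≈ 17.3781
comp_e d = 12 / √302 ≈ 0.691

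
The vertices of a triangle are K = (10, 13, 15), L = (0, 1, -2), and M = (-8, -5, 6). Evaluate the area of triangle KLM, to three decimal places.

147.611

KL = (-10, -12, -17),  KM = (-18, -18, -9)
i: (-12)·(-9) - (-17)·(-18) = 108 - 306 = -198
j: (-17)·(-18) - (-10)·(-9) = 306 - 90 = 216
k: (-10)·(-18) - (-12)·(-18) = 180 - 216 = -36
KL × KM = (-198, 216, -36)
|KL × KM| = √87156 ≈ 295.2220
area = ½ · 295.2220 ≈ 147.611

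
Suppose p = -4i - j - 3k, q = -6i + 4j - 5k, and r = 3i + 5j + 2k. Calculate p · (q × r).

-3

q × r:
i: 4·2 - (-5)·5 = 8 - (-25) = 33
j: (-5)·3 - (-6)·2 = -15 - (-12) = -3
k: (-6)·5 - 4·3 = -30 - 12 = -42
q × r = (33, -3, -42)
p · (q × r) = (-4)·33 + (-1)·(-3) + (-3)·(-42) = -132 + 3 + 126 = -3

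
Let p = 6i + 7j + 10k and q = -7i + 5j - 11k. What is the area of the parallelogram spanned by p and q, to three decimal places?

149.620

i: 7·(-11) - 10·5 = -77 - 50 = -127
j: 10·(-7) - 6·(-11) = -70 - (-66) = -4
k: 6·5 - 7·(-7) = 30 - (-49) = 79
p × q = (-127, -4, 79)
|p × q| = √((-127)² + (-4)² + 79²) = √22386 ≈ 149.6195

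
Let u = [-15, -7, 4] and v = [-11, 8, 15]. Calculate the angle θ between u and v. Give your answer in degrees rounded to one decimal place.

u · v = (-15)·(-11) + (-7)·8 + 4·15 = 165 - 56 + 60 = 169
|u|² = 225 + 49 + 16 = 290,  |u| = √290 ≈ 17.029386
|v|² = 121 + 64 + 225 = 410,  |v| = √410 ≈ 20.248457
cos θ = 169 / (17.029386 · 20.248457) ≈ 0.49011
θ = arccos(0.49011) ≈ 60.7°

60.7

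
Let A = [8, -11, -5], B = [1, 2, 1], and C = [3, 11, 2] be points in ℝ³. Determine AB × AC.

AB = (-7, 13, 6)
AC = (-5, 22, 7)
i: 13·7 - 6·22 = 91 - 132 = -41
j: 6·(-5) - (-7)·7 = -30 - (-49) = 19
k: (-7)·22 - 13·(-5) = -154 - (-65) = -89
AB × AC = (-41, 19, -89)

(-41, 19, -89)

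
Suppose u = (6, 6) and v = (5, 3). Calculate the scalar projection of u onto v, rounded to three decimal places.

u · v = 6·5 + 6·3 = 30 + 18 = 48
|v| = √(25 + 9) = √34 ≈ 5.8310
comp_v u = 48 / √34 ≈ 8.232

8.232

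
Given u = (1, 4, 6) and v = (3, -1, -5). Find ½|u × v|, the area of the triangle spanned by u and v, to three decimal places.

i: 4·(-5) - 6·(-1) = -20 - (-6) = -14
j: 6·3 - 1·(-5) = 18 - (-5) = 23
k: 1·(-1) - 4·3 = -1 - 12 = -13
u × v = (-14, 23, -13)
|u × v| = √((-14)² + 23² + (-13)²) = √894 ≈ 29.8998
area = ½ · 29.8998 ≈ 14.950

14.950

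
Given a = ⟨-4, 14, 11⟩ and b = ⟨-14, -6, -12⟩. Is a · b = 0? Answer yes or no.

no

a · b = (-4)·(-14) + 14·(-6) + 11·(-12) = 56 - 84 - 132 = -160
Nonzero, so the vectors are not orthogonal.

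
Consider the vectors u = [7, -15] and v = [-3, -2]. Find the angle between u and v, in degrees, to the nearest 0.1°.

u · v = 7·(-3) + (-15)·(-2) = -21 + 30 = 9
|u|² = 49 + 225 = 274,  |u| = √274 ≈ 16.552945
|v|² = 9 + 4 = 13,  |v| = √13 ≈ 3.605551
cos θ = 9 / (16.552945 · 3.605551) ≈ 0.15080
θ = arccos(0.15080) ≈ 81.3°

81.3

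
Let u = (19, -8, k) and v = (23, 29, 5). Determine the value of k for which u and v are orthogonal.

-41

u · v = 19·23 + (-8)·29 + k·5 = 205 + 5k
Set equal to 0: 5k = -205, so k = -41.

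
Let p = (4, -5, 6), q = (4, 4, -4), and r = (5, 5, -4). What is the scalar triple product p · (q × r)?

36

q × r:
i: 4·(-4) - (-4)·5 = -16 - (-20) = 4
j: (-4)·5 - 4·(-4) = -20 - (-16) = -4
k: 4·5 - 4·5 = 20 - 20 = 0
q × r = (4, -4, 0)
p · (q × r) = 4·4 + (-5)·(-4) + 6·0 = 16 + 20 + 0 = 36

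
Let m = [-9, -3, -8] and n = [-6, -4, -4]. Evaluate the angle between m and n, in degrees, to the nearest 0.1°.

m · n = (-9)·(-6) + (-3)·(-4) + (-8)·(-4) = 54 + 12 + 32 = 98
|m|² = 81 + 9 + 64 = 154,  |m| = √154 ≈ 12.409674
|n|² = 36 + 16 + 16 = 68,  |n| = √68 ≈ 8.246211
cos θ = 98 / (12.409674 · 8.246211) ≈ 0.95766
θ = arccos(0.95766) ≈ 16.7°

16.7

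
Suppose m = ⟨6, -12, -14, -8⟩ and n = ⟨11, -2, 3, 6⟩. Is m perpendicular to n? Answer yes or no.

yes

m · n = 6·11 + (-12)·(-2) + (-14)·3 + (-8)·6 = 66 + 24 - 42 - 48 = 0
Zero, so the vectors are orthogonal.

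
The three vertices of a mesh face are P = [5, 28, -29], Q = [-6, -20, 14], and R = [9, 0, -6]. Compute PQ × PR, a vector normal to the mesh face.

(100, 425, 500)

PQ = (-11, -48, 43)
PR = (4, -28, 23)
i: (-48)·23 - 43·(-28) = -1104 - (-1204) = 100
j: 43·4 - (-11)·23 = 172 - (-253) = 425
k: (-11)·(-28) - (-48)·4 = 308 - (-192) = 500
PQ × PR = (100, 425, 500)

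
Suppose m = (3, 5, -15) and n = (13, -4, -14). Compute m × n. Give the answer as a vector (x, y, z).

i: 5·(-14) - (-15)·(-4) = -70 - 60 = -130
j: (-15)·13 - 3·(-14) = -195 - (-42) = -153
k: 3·(-4) - 5·13 = -12 - 65 = -77
m × n = (-130, -153, -77)

(-130, -153, -77)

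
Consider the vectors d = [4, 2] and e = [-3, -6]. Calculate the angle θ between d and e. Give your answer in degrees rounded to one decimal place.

143.1

d · e = 4·(-3) + 2·(-6) = -12 - 12 = -24
|d|² = 16 + 4 = 20,  |d| = √20 ≈ 4.472136
|e|² = 9 + 36 = 45,  |e| = √45 ≈ 6.708204
cos θ = -24 / (4.472136 · 6.708204) ≈ -0.80000
θ = arccos(-0.80000) ≈ 143.1°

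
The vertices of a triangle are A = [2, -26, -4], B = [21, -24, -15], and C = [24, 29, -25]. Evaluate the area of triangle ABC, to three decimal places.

579.573

AB = (19, 2, -11),  AC = (22, 55, -21)
i: 2·(-21) - (-11)·55 = -42 - (-605) = 563
j: (-11)·22 - 19·(-21) = -242 - (-399) = 157
k: 19·55 - 2·22 = 1045 - 44 = 1001
AB × AC = (563, 157, 1001)
|AB × AC| = √1343619 ≈ 1159.1458
area = ½ · 1159.1458 ≈ 579.573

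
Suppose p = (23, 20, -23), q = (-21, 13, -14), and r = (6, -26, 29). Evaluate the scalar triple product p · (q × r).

35

q × r:
i: 13·29 - (-14)·(-26) = 377 - 364 = 13
j: (-14)·6 - (-21)·29 = -84 - (-609) = 525
k: (-21)·(-26) - 13·6 = 546 - 78 = 468
q × r = (13, 525, 468)
p · (q × r) = 23·13 + 20·525 + (-23)·468 = 299 + 10500 - 10764 = 35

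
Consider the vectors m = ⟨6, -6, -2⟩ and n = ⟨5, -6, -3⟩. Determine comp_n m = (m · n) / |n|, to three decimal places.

8.606

m · n = 6·5 + (-6)·(-6) + (-2)·(-3) = 30 + 36 + 6 = 72
|n| = √(25 + 36 + 9) = √70 ≈ 8.3666
comp_n m = 72 / √70 ≈ 8.606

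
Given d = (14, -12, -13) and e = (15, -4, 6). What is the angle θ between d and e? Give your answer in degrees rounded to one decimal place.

d · e = 14·15 + (-12)·(-4) + (-13)·6 = 210 + 48 - 78 = 180
|d|² = 196 + 144 + 169 = 509,  |d| = √509 ≈ 22.561028
|e|² = 225 + 16 + 36 = 277,  |e| = √277 ≈ 16.643317
cos θ = 180 / (22.561028 · 16.643317) ≈ 0.47937
θ = arccos(0.47937) ≈ 61.4°

61.4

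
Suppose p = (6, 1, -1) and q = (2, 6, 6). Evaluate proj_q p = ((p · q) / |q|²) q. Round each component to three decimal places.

(0.316, 0.947, 0.947)

p · q = 6·2 + 1·6 + (-1)·6 = 12 + 6 - 6 = 12
|q|² = 4 + 36 + 36 = 76
proj_q p = (12/76) · (2, 6, 6) ≈ (0.316, 0.947, 0.947)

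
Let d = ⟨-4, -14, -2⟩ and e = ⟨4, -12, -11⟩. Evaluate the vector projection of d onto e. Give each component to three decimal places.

(2.477, -7.431, -6.811)

d · e = (-4)·4 + (-14)·(-12) + (-2)·(-11) = -16 + 168 + 22 = 174
|e|² = 16 + 144 + 121 = 281
proj_e d = (174/281) · (4, -12, -11) ≈ (2.477, -7.431, -6.811)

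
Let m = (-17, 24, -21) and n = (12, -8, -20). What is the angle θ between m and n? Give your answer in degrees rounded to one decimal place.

m · n = (-17)·12 + 24·(-8) + (-21)·(-20) = -204 - 192 + 420 = 24
|m|² = 289 + 576 + 441 = 1306,  |m| = √1306 ≈ 36.138622
|n|² = 144 + 64 + 400 = 608,  |n| = √608 ≈ 24.657656
cos θ = 24 / (36.138622 · 24.657656) ≈ 0.02693
θ = arccos(0.02693) ≈ 88.5°

88.5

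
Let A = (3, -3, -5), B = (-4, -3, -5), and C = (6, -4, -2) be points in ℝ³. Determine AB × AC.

(0, 21, 7)

AB = (-7, 0, 0)
AC = (3, -1, 3)
i: 0·3 - 0·(-1) = 0 - 0 = 0
j: 0·3 - (-7)·3 = 0 - (-21) = 21
k: (-7)·(-1) - 0·3 = 7 - 0 = 7
AB × AC = (0, 21, 7)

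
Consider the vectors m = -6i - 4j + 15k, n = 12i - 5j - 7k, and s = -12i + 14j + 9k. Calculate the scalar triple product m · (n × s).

1398

n × s:
i: (-5)·9 - (-7)·14 = -45 - (-98) = 53
j: (-7)·(-12) - 12·9 = 84 - 108 = -24
k: 12·14 - (-5)·(-12) = 168 - 60 = 108
n × s = (53, -24, 108)
m · (n × s) = (-6)·53 + (-4)·(-24) + 15·108 = -318 + 96 + 1620 = 1398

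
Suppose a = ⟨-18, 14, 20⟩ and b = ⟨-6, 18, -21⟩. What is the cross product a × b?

(-654, -498, -240)

i: 14·(-21) - 20·18 = -294 - 360 = -654
j: 20·(-6) - (-18)·(-21) = -120 - 378 = -498
k: (-18)·18 - 14·(-6) = -324 - (-84) = -240
a × b = (-654, -498, -240)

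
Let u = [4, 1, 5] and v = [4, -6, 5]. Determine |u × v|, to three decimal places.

44.822

i: 1·5 - 5·(-6) = 5 - (-30) = 35
j: 5·4 - 4·5 = 20 - 20 = 0
k: 4·(-6) - 1·4 = -24 - 4 = -28
u × v = (35, 0, -28)
|u × v| = √(35² + 0² + (-28)²) = √2009 ≈ 44.8219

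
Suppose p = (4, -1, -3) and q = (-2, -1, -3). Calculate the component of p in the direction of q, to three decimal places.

p · q = 4·(-2) + (-1)·(-1) + (-3)·(-3) = -8 + 1 + 9 = 2
|q| = √(4 + 1 + 9) = √14 ≈ 3.7417
comp_q p = 2 / √14 ≈ 0.535

0.535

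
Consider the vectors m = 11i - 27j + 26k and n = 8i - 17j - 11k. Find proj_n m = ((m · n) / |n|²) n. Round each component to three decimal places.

m · n = 11·8 + (-27)·(-17) + 26·(-11) = 88 + 459 - 286 = 261
|n|² = 64 + 289 + 121 = 474
proj_n m = (261/474) · (8, -17, -11) ≈ (4.405, -9.361, -6.057)

(4.405, -9.361, -6.057)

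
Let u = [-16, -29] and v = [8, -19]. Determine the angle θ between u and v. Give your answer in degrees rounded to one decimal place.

51.7

u · v = (-16)·8 + (-29)·(-19) = -128 + 551 = 423
|u|² = 256 + 841 = 1097,  |u| = √1097 ≈ 33.120990
|v|² = 64 + 361 = 425,  |v| = √425 ≈ 20.615528
cos θ = 423 / (33.120990 · 20.615528) ≈ 0.61950
θ = arccos(0.61950) ≈ 51.7°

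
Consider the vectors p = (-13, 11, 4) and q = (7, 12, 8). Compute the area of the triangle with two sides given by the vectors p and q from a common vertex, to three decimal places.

135.382

i: 11·8 - 4·12 = 88 - 48 = 40
j: 4·7 - (-13)·8 = 28 - (-104) = 132
k: (-13)·12 - 11·7 = -156 - 77 = -233
p × q = (40, 132, -233)
|p × q| = √(40² + 132² + (-233)²) = √73313 ≈ 270.7637
area = ½ · 270.7637 ≈ 135.382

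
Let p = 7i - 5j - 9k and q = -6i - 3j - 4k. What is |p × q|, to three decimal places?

96.819

i: (-5)·(-4) - (-9)·(-3) = 20 - 27 = -7
j: (-9)·(-6) - 7·(-4) = 54 - (-28) = 82
k: 7·(-3) - (-5)·(-6) = -21 - 30 = -51
p × q = (-7, 82, -51)
|p × q| = √((-7)² + 82² + (-51)²) = √9374 ≈ 96.8194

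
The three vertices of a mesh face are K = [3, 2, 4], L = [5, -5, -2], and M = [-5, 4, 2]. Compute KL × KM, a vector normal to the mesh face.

(26, 52, -52)

KL = (2, -7, -6)
KM = (-8, 2, -2)
i: (-7)·(-2) - (-6)·2 = 14 - (-12) = 26
j: (-6)·(-8) - 2·(-2) = 48 - (-4) = 52
k: 2·2 - (-7)·(-8) = 4 - 56 = -52
KL × KM = (26, 52, -52)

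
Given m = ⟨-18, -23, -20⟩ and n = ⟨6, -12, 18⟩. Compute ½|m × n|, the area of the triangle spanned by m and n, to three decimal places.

385.567

i: (-23)·18 - (-20)·(-12) = -414 - 240 = -654
j: (-20)·6 - (-18)·18 = -120 - (-324) = 204
k: (-18)·(-12) - (-23)·6 = 216 - (-138) = 354
m × n = (-654, 204, 354)
|m × n| = √((-654)² + 204² + 354²) = √594648 ≈ 771.1342
area = ½ · 771.1342 ≈ 385.567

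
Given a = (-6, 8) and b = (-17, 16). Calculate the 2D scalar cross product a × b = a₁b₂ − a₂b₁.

(-6)·16 - 8·(-17) = -96 - (-136) = 40

40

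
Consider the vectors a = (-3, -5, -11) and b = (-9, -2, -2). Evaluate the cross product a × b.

(-12, 93, -39)

i: (-5)·(-2) - (-11)·(-2) = 10 - 22 = -12
j: (-11)·(-9) - (-3)·(-2) = 99 - 6 = 93
k: (-3)·(-2) - (-5)·(-9) = 6 - 45 = -39
a × b = (-12, 93, -39)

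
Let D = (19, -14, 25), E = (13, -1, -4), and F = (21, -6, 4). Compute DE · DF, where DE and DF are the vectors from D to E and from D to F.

DE = E − D = (-6, 13, -29)
DF = F − D = (2, 8, -21)
DE · DF = (-6)·2 + 13·8 + (-29)·(-21) = -12 + 104 + 609 = 701

701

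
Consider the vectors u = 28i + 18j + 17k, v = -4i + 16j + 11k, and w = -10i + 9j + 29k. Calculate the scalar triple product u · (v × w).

12436

v × w:
i: 16·29 - 11·9 = 464 - 99 = 365
j: 11·(-10) - (-4)·29 = -110 - (-116) = 6
k: (-4)·9 - 16·(-10) = -36 - (-160) = 124
v × w = (365, 6, 124)
u · (v × w) = 28·365 + 18·6 + 17·124 = 10220 + 108 + 2108 = 12436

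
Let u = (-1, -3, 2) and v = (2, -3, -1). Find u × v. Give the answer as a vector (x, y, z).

(9, 3, 9)

i: (-3)·(-1) - 2·(-3) = 3 - (-6) = 9
j: 2·2 - (-1)·(-1) = 4 - 1 = 3
k: (-1)·(-3) - (-3)·2 = 3 - (-6) = 9
u × v = (9, 3, 9)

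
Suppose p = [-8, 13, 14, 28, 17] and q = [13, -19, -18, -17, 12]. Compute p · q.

-875

p · q = (-8)·13 + 13·(-19) + 14·(-18) + 28·(-17) + 17·12 = -104 - 247 - 252 - 476 + 204 = -875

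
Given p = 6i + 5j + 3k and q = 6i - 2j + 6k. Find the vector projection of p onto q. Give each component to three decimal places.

(3.474, -1.158, 3.474)

p · q = 6·6 + 5·(-2) + 3·6 = 36 - 10 + 18 = 44
|q|² = 36 + 4 + 36 = 76
proj_q p = (44/76) · (6, -2, 6) ≈ (3.474, -1.158, 3.474)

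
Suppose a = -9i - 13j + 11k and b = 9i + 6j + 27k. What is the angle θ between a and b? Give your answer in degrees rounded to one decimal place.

a · b = (-9)·9 + (-13)·6 + 11·27 = -81 - 78 + 297 = 138
|a|² = 81 + 169 + 121 = 371,  |a| = √371 ≈ 19.261360
|b|² = 81 + 36 + 729 = 846,  |b| = √846 ≈ 29.086079
cos θ = 138 / (19.261360 · 29.086079) ≈ 0.24632
θ = arccos(0.24632) ≈ 75.7°

75.7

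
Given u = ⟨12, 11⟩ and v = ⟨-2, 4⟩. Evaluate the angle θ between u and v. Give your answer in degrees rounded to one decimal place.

u · v = 12·(-2) + 11·4 = -24 + 44 = 20
|u|² = 144 + 121 = 265,  |u| = √265 ≈ 16.278821
|v|² = 4 + 16 = 20,  |v| = √20 ≈ 4.472136
cos θ = 20 / (16.278821 · 4.472136) ≈ 0.27472
θ = arccos(0.27472) ≈ 74.1°

74.1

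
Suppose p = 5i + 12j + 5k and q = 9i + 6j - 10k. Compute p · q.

67

p · q = 5·9 + 12·6 + 5·(-10) = 45 + 72 - 50 = 67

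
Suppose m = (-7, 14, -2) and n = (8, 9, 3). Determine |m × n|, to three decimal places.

i: 14·3 - (-2)·9 = 42 - (-18) = 60
j: (-2)·8 - (-7)·3 = -16 - (-21) = 5
k: (-7)·9 - 14·8 = -63 - 112 = -175
m × n = (60, 5, -175)
|m × n| = √(60² + 5² + (-175)²) = √34250 ≈ 185.0676

185.068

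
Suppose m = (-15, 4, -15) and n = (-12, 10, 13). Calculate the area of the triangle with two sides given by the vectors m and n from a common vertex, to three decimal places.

218.994

i: 4·13 - (-15)·10 = 52 - (-150) = 202
j: (-15)·(-12) - (-15)·13 = 180 - (-195) = 375
k: (-15)·10 - 4·(-12) = -150 - (-48) = -102
m × n = (202, 375, -102)
|m × n| = √(202² + 375² + (-102)²) = √191833 ≈ 437.9874
area = ½ · 437.9874 ≈ 218.994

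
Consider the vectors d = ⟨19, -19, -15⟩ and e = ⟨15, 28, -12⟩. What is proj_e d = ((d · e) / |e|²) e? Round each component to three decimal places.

(-0.872, -1.627, 0.697)

d · e = 19·15 + (-19)·28 + (-15)·(-12) = 285 - 532 + 180 = -67
|e|² = 225 + 784 + 144 = 1153
proj_e d = (-67/1153) · (15, 28, -12) ≈ (-0.872, -1.627, 0.697)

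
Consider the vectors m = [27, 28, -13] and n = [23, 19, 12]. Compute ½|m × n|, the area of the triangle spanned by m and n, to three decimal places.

431.619

i: 28·12 - (-13)·19 = 336 - (-247) = 583
j: (-13)·23 - 27·12 = -299 - 324 = -623
k: 27·19 - 28·23 = 513 - 644 = -131
m × n = (583, -623, -131)
|m × n| = √(583² + (-623)² + (-131)²) = √745179 ≈ 863.2375
area = ½ · 863.2375 ≈ 431.619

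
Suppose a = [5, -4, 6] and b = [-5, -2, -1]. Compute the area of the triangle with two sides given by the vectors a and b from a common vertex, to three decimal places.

21.101

i: (-4)·(-1) - 6·(-2) = 4 - (-12) = 16
j: 6·(-5) - 5·(-1) = -30 - (-5) = -25
k: 5·(-2) - (-4)·(-5) = -10 - 20 = -30
a × b = (16, -25, -30)
|a × b| = √(16² + (-25)² + (-30)²) = √1781 ≈ 42.2019
area = ½ · 42.2019 ≈ 21.101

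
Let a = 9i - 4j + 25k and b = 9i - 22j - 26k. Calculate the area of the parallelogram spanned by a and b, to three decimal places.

815.255

i: (-4)·(-26) - 25·(-22) = 104 - (-550) = 654
j: 25·9 - 9·(-26) = 225 - (-234) = 459
k: 9·(-22) - (-4)·9 = -198 - (-36) = -162
a × b = (654, 459, -162)
|a × b| = √(654² + 459² + (-162)²) = √664641 ≈ 815.2552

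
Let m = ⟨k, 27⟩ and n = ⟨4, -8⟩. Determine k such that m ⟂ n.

54

m · n = k·4 + 27·(-8) = -216 + 4k
Set equal to 0: 4k = 216, so k = 54.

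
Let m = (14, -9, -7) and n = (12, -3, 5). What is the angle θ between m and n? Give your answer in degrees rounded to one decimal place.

48.4

m · n = 14·12 + (-9)·(-3) + (-7)·5 = 168 + 27 - 35 = 160
|m|² = 196 + 81 + 49 = 326,  |m| = √326 ≈ 18.055470
|n|² = 144 + 9 + 25 = 178,  |n| = √178 ≈ 13.341664
cos θ = 160 / (18.055470 · 13.341664) ≈ 0.66420
θ = arccos(0.66420) ≈ 48.4°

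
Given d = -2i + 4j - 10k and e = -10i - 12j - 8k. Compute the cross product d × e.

i: 4·(-8) - (-10)·(-12) = -32 - 120 = -152
j: (-10)·(-10) - (-2)·(-8) = 100 - 16 = 84
k: (-2)·(-12) - 4·(-10) = 24 - (-40) = 64
d × e = (-152, 84, 64)

(-152, 84, 64)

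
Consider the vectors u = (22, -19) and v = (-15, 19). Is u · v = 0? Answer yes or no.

no

u · v = 22·(-15) + (-19)·19 = -330 - 361 = -691
Nonzero, so the vectors are not orthogonal.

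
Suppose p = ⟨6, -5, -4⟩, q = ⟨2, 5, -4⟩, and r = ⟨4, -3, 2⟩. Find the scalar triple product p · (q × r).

192

q × r:
i: 5·2 - (-4)·(-3) = 10 - 12 = -2
j: (-4)·4 - 2·2 = -16 - 4 = -20
k: 2·(-3) - 5·4 = -6 - 20 = -26
q × r = (-2, -20, -26)
p · (q × r) = 6·(-2) + (-5)·(-20) + (-4)·(-26) = -12 + 100 + 104 = 192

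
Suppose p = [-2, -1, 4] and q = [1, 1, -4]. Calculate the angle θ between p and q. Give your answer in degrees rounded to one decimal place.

167.8

p · q = (-2)·1 + (-1)·1 + 4·(-4) = -2 - 1 - 16 = -19
|p|² = 4 + 1 + 16 = 21,  |p| = √21 ≈ 4.582576
|q|² = 1 + 1 + 16 = 18,  |q| = √18 ≈ 4.242641
cos θ = -19 / (4.582576 · 4.242641) ≈ -0.97725
θ = arccos(-0.97725) ≈ 167.8°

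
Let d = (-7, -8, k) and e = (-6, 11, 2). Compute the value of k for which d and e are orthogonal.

d · e = (-7)·(-6) + (-8)·11 + k·2 = -46 + 2k
Set equal to 0: 2k = 46, so k = 23.

23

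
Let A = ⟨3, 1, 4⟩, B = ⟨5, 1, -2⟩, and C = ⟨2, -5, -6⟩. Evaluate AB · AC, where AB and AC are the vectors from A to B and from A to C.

AB = B − A = (2, 0, -6)
AC = C − A = (-1, -6, -10)
AB · AC = 2·(-1) + 0·(-6) + (-6)·(-10) = -2 + 0 + 60 = 58

58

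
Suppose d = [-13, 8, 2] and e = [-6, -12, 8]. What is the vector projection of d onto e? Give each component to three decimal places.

d · e = (-13)·(-6) + 8·(-12) + 2·8 = 78 - 96 + 16 = -2
|e|² = 36 + 144 + 64 = 244
proj_e d = (-2/244) · (-6, -12, 8) ≈ (0.049, 0.098, -0.066)

(0.049, 0.098, -0.066)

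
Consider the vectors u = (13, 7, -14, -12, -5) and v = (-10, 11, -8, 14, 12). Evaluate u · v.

u · v = 13·(-10) + 7·11 + (-14)·(-8) + (-12)·14 + (-5)·12 = -130 + 77 + 112 - 168 - 60 = -169

-169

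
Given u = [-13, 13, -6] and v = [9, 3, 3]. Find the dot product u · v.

-96

u · v = (-13)·9 + 13·3 + (-6)·3 = -117 + 39 - 18 = -96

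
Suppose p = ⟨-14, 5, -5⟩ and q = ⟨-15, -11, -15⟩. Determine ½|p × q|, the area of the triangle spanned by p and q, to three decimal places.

147.958

i: 5·(-15) - (-5)·(-11) = -75 - 55 = -130
j: (-5)·(-15) - (-14)·(-15) = 75 - 210 = -135
k: (-14)·(-11) - 5·(-15) = 154 - (-75) = 229
p × q = (-130, -135, 229)
|p × q| = √((-130)² + (-135)² + 229²) = √87566 ≈ 295.9155
area = ½ · 295.9155 ≈ 147.958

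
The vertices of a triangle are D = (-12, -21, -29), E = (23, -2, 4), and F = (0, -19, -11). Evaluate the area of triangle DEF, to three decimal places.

197.418

DE = (35, 19, 33),  DF = (12, 2, 18)
i: 19·18 - 33·2 = 342 - 66 = 276
j: 33·12 - 35·18 = 396 - 630 = -234
k: 35·2 - 19·12 = 70 - 228 = -158
DE × DF = (276, -234, -158)
|DE × DF| = √155896 ≈ 394.8367
area = ½ · 394.8367 ≈ 197.418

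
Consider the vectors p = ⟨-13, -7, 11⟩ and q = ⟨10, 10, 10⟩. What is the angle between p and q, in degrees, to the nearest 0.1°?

p · q = (-13)·10 + (-7)·10 + 11·10 = -130 - 70 + 110 = -90
|p|² = 169 + 49 + 121 = 339,  |p| = √339 ≈ 18.411953
|q|² = 100 + 100 + 100 = 300,  |q| = √300 ≈ 17.320508
cos θ = -90 / (18.411953 · 17.320508) ≈ -0.28222
θ = arccos(-0.28222) ≈ 106.4°

106.4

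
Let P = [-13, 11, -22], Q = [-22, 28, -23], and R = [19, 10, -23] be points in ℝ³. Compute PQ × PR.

PQ = (-9, 17, -1)
PR = (32, -1, -1)
i: 17·(-1) - (-1)·(-1) = -17 - 1 = -18
j: (-1)·32 - (-9)·(-1) = -32 - 9 = -41
k: (-9)·(-1) - 17·32 = 9 - 544 = -535
PQ × PR = (-18, -41, -535)

(-18, -41, -535)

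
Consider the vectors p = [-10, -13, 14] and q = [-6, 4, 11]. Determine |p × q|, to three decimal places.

i: (-13)·11 - 14·4 = -143 - 56 = -199
j: 14·(-6) - (-10)·11 = -84 - (-110) = 26
k: (-10)·4 - (-13)·(-6) = -40 - 78 = -118
p × q = (-199, 26, -118)
|p × q| = √((-199)² + 26² + (-118)²) = √54201 ≈ 232.8111

232.811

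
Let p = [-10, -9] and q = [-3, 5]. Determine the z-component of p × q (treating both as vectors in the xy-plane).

-77

(-10)·5 - (-9)·(-3) = -50 - 27 = -77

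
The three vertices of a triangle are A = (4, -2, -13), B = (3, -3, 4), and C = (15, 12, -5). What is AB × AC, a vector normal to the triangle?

(-246, 195, -3)

AB = (-1, -1, 17)
AC = (11, 14, 8)
i: (-1)·8 - 17·14 = -8 - 238 = -246
j: 17·11 - (-1)·8 = 187 - (-8) = 195
k: (-1)·14 - (-1)·11 = -14 - (-11) = -3
AB × AC = (-246, 195, -3)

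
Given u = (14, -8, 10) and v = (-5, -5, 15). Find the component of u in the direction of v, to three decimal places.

u · v = 14·(-5) + (-8)·(-5) + 10·15 = -70 + 40 + 150 = 120
|v| = √(25 + 25 + 225) = √275 ≈ 16.5831
comp_v u = 120 / √275 ≈ 7.236

7.236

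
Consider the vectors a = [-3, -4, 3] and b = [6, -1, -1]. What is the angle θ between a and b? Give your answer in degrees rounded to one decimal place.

a · b = (-3)·6 + (-4)·(-1) + 3·(-1) = -18 + 4 - 3 = -17
|a|² = 9 + 16 + 9 = 34,  |a| = √34 ≈ 5.830952
|b|² = 36 + 1 + 1 = 38,  |b| = √38 ≈ 6.164414
cos θ = -17 / (5.830952 · 6.164414) ≈ -0.47295
θ = arccos(-0.47295) ≈ 118.2°

118.2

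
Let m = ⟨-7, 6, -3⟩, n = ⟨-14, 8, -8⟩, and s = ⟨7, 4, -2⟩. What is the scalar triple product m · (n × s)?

n × s:
i: 8·(-2) - (-8)·4 = -16 - (-32) = 16
j: (-8)·7 - (-14)·(-2) = -56 - 28 = -84
k: (-14)·4 - 8·7 = -56 - 56 = -112
n × s = (16, -84, -112)
m · (n × s) = (-7)·16 + 6·(-84) + (-3)·(-112) = -112 - 504 + 336 = -280

-280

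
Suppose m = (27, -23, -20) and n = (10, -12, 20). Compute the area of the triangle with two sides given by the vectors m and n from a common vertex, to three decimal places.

i: (-23)·20 - (-20)·(-12) = -460 - 240 = -700
j: (-20)·10 - 27·20 = -200 - 540 = -740
k: 27·(-12) - (-23)·10 = -324 - (-230) = -94
m × n = (-700, -740, -94)
|m × n| = √((-700)² + (-740)² + (-94)²) = √1046436 ≈ 1022.9545
area = ½ · 1022.9545 ≈ 511.477

511.477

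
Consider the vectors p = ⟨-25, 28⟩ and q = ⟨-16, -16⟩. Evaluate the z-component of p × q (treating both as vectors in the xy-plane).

(-25)·(-16) - 28·(-16) = 400 - (-448) = 848

848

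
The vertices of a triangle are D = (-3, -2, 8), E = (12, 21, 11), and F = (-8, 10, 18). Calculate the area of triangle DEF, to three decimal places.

194.863

DE = (15, 23, 3),  DF = (-5, 12, 10)
i: 23·10 - 3·12 = 230 - 36 = 194
j: 3·(-5) - 15·10 = -15 - 150 = -165
k: 15·12 - 23·(-5) = 180 - (-115) = 295
DE × DF = (194, -165, 295)
|DE × DF| = √151886 ≈ 389.7255
area = ½ · 389.7255 ≈ 194.863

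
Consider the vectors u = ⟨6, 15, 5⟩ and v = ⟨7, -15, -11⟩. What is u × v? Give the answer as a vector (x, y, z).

(-90, 101, -195)

i: 15·(-11) - 5·(-15) = -165 - (-75) = -90
j: 5·7 - 6·(-11) = 35 - (-66) = 101
k: 6·(-15) - 15·7 = -90 - 105 = -195
u × v = (-90, 101, -195)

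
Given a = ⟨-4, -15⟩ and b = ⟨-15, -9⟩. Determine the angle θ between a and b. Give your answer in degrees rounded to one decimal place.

a · b = (-4)·(-15) + (-15)·(-9) = 60 + 135 = 195
|a|² = 16 + 225 = 241,  |a| = √241 ≈ 15.524175
|b|² = 225 + 81 = 306,  |b| = √306 ≈ 17.492856
cos θ = 195 / (15.524175 · 17.492856) ≈ 0.71807
θ = arccos(0.71807) ≈ 44.1°

44.1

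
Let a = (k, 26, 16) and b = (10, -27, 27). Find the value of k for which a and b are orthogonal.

27

a · b = k·10 + 26·(-27) + 16·27 = -270 + 10k
Set equal to 0: 10k = 270, so k = 27.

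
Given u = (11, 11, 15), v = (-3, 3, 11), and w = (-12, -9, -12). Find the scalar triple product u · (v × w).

-210

v × w:
i: 3·(-12) - 11·(-9) = -36 - (-99) = 63
j: 11·(-12) - (-3)·(-12) = -132 - 36 = -168
k: (-3)·(-9) - 3·(-12) = 27 - (-36) = 63
v × w = (63, -168, 63)
u · (v × w) = 11·63 + 11·(-168) + 15·63 = 693 - 1848 + 945 = -210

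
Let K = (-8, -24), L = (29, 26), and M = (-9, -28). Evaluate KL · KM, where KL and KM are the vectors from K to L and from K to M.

KL = L − K = (37, 50)
KM = M − K = (-1, -4)
KL · KM = 37·(-1) + 50·(-4) = -37 - 200 = -237

-237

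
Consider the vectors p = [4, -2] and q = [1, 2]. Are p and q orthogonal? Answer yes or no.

yes

p · q = 4·1 + (-2)·2 = 4 - 4 = 0
Zero, so the vectors are orthogonal.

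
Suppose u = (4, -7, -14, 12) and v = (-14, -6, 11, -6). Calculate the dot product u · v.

u · v = 4·(-14) + (-7)·(-6) + (-14)·11 + 12·(-6) = -56 + 42 - 154 - 72 = -240

-240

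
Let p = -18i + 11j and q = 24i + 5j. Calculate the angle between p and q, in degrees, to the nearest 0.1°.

p · q = (-18)·24 + 11·5 = -432 + 55 = -377
|p|² = 324 + 121 = 445,  |p| = √445 ≈ 21.095023
|q|² = 576 + 25 = 601,  |q| = √601 ≈ 24.515301
cos θ = -377 / (21.095023 · 24.515301) ≈ -0.72899
θ = arccos(-0.72899) ≈ 136.8°

136.8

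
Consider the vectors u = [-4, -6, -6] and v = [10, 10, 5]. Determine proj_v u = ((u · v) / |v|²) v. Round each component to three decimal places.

(-5.778, -5.778, -2.889)

u · v = (-4)·10 + (-6)·10 + (-6)·5 = -40 - 60 - 30 = -130
|v|² = 100 + 100 + 25 = 225
proj_v u = (-130/225) · (10, 10, 5) ≈ (-5.778, -5.778, -2.889)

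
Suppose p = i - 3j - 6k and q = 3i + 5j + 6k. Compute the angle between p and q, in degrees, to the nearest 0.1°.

147.8

p · q = 1·3 + (-3)·5 + (-6)·6 = 3 - 15 - 36 = -48
|p|² = 1 + 9 + 36 = 46,  |p| = √46 ≈ 6.782330
|q|² = 9 + 25 + 36 = 70,  |q| = √70 ≈ 8.366600
cos θ = -48 / (6.782330 · 8.366600) ≈ -0.84589
θ = arccos(-0.84589) ≈ 147.8°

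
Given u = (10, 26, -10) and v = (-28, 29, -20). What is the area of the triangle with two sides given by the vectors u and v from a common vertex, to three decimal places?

i: 26·(-20) - (-10)·29 = -520 - (-290) = -230
j: (-10)·(-28) - 10·(-20) = 280 - (-200) = 480
k: 10·29 - 26·(-28) = 290 - (-728) = 1018
u × v = (-230, 480, 1018)
|u × v| = √((-230)² + 480² + 1018²) = √1319624 ≈ 1148.7489
area = ½ · 1148.7489 ≈ 574.374

574.374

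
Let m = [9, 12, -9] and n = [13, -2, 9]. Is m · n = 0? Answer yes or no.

m · n = 9·13 + 12·(-2) + (-9)·9 = 117 - 24 - 81 = 12
Nonzero, so the vectors are not orthogonal.

no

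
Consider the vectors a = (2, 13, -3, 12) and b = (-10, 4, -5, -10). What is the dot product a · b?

-73

a · b = 2·(-10) + 13·4 + (-3)·(-5) + 12·(-10) = -20 + 52 + 15 - 120 = -73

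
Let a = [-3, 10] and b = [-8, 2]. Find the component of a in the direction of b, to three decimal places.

a · b = (-3)·(-8) + 10·2 = 24 + 20 = 44
|b| = √(64 + 4) = √68 ≈ 8.2462
comp_b a = 44 / √68 ≈ 5.336

5.336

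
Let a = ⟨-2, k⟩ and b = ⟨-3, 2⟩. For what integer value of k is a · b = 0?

-3

a · b = (-2)·(-3) + k·2 = 6 + 2k
Set equal to 0: 2k = -6, so k = -3.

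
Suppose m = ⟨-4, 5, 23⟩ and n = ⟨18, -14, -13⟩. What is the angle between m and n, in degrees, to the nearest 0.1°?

m · n = (-4)·18 + 5·(-14) + 23·(-13) = -72 - 70 - 299 = -441
|m|² = 16 + 25 + 529 = 570,  |m| = √570 ≈ 23.874673
|n|² = 324 + 196 + 169 = 689,  |n| = √689 ≈ 26.248809
cos θ = -441 / (23.874673 · 26.248809) ≈ -0.70371
θ = arccos(-0.70371) ≈ 134.7°

134.7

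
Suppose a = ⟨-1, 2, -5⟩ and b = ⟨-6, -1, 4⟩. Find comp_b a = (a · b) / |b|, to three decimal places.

-2.198

a · b = (-1)·(-6) + 2·(-1) + (-5)·4 = 6 - 2 - 20 = -16
|b| = √(36 + 1 + 16) = √53 ≈ 7.2801
comp_b a = -16 / √53 ≈ -2.198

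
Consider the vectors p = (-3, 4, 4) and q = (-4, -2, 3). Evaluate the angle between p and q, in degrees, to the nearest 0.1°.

p · q = (-3)·(-4) + 4·(-2) + 4·3 = 12 - 8 + 12 = 16
|p|² = 9 + 16 + 16 = 41,  |p| = √41 ≈ 6.403124
|q|² = 16 + 4 + 9 = 29,  |q| = √29 ≈ 5.385165
cos θ = 16 / (6.403124 · 5.385165) ≈ 0.46401
θ = arccos(0.46401) ≈ 62.4°

62.4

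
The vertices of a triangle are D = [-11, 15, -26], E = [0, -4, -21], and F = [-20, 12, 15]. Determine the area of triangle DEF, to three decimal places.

DE = (11, -19, 5),  DF = (-9, -3, 41)
i: (-19)·41 - 5·(-3) = -779 - (-15) = -764
j: 5·(-9) - 11·41 = -45 - 451 = -496
k: 11·(-3) - (-19)·(-9) = -33 - 171 = -204
DE × DF = (-764, -496, -204)
|DE × DF| = √871328 ≈ 933.4495
area = ½ · 933.4495 ≈ 466.725

466.725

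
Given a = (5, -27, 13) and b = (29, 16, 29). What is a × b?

(-991, 232, 863)

i: (-27)·29 - 13·16 = -783 - 208 = -991
j: 13·29 - 5·29 = 377 - 145 = 232
k: 5·16 - (-27)·29 = 80 - (-783) = 863
a × b = (-991, 232, 863)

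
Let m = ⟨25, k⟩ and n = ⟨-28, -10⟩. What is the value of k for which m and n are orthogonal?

-70

m · n = 25·(-28) + k·(-10) = -700 - 10k
Set equal to 0: -10k = 700, so k = -70.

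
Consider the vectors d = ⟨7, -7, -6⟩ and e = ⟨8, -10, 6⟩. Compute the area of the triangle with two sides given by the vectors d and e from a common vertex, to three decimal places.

i: (-7)·6 - (-6)·(-10) = -42 - 60 = -102
j: (-6)·8 - 7·6 = -48 - 42 = -90
k: 7·(-10) - (-7)·8 = -70 - (-56) = -14
d × e = (-102, -90, -14)
|d × e| = √((-102)² + (-90)² + (-14)²) = √18700 ≈ 136.7479
area = ½ · 136.7479 ≈ 68.374

68.374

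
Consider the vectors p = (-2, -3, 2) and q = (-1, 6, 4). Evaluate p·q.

-8

p · q = (-2)·(-1) + (-3)·6 + 2·4 = 2 - 18 + 8 = -8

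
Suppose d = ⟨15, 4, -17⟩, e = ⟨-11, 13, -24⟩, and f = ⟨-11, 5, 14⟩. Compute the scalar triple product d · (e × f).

e × f:
i: 13·14 - (-24)·5 = 182 - (-120) = 302
j: (-24)·(-11) - (-11)·14 = 264 - (-154) = 418
k: (-11)·5 - 13·(-11) = -55 - (-143) = 88
e × f = (302, 418, 88)
d · (e × f) = 15·302 + 4·418 + (-17)·88 = 4530 + 1672 - 1496 = 4706

4706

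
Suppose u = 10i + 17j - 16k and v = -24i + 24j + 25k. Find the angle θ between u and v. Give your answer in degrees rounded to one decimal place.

u · v = 10·(-24) + 17·24 + (-16)·25 = -240 + 408 - 400 = -232
|u|² = 100 + 289 + 256 = 645,  |u| = √645 ≈ 25.396850
|v|² = 576 + 576 + 625 = 1777,  |v| = √1777 ≈ 42.154478
cos θ = -232 / (25.396850 · 42.154478) ≈ -0.21670
θ = arccos(-0.21670) ≈ 102.5°

102.5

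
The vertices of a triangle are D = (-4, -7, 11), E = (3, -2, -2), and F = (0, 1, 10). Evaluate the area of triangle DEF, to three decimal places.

DE = (7, 5, -13),  DF = (4, 8, -1)
i: 5·(-1) - (-13)·8 = -5 - (-104) = 99
j: (-13)·4 - 7·(-1) = -52 - (-7) = -45
k: 7·8 - 5·4 = 56 - 20 = 36
DE × DF = (99, -45, 36)
|DE × DF| = √13122 ≈ 114.5513
area = ½ · 114.5513 ≈ 57.276

57.276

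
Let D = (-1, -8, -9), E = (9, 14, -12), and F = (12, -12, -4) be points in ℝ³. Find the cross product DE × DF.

(98, -89, -326)

DE = (10, 22, -3)
DF = (13, -4, 5)
i: 22·5 - (-3)·(-4) = 110 - 12 = 98
j: (-3)·13 - 10·5 = -39 - 50 = -89
k: 10·(-4) - 22·13 = -40 - 286 = -326
DE × DF = (98, -89, -326)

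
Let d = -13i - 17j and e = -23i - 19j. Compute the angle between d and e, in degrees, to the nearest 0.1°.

d · e = (-13)·(-23) + (-17)·(-19) = 299 + 323 = 622
|d|² = 169 + 289 = 458,  |d| = √458 ≈ 21.400935
|e|² = 529 + 361 = 890,  |e| = √890 ≈ 29.832868
cos θ = 622 / (21.400935 · 29.832868) ≈ 0.97423
θ = arccos(0.97423) ≈ 13.0°

13.0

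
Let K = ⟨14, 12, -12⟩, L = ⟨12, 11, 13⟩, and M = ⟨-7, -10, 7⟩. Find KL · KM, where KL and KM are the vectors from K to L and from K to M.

539

KL = L − K = (-2, -1, 25)
KM = M − K = (-21, -22, 19)
KL · KM = (-2)·(-21) + (-1)·(-22) + 25·19 = 42 + 22 + 475 = 539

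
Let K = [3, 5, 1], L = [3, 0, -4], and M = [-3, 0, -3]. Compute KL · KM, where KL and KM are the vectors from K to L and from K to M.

45

KL = L − K = (0, -5, -5)
KM = M − K = (-6, -5, -4)
KL · KM = 0·(-6) + (-5)·(-5) + (-5)·(-4) = 0 + 25 + 20 = 45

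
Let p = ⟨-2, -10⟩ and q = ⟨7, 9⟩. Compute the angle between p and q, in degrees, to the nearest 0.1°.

153.4

p · q = (-2)·7 + (-10)·9 = -14 - 90 = -104
|p|² = 4 + 100 = 104,  |p| = √104 ≈ 10.198039
|q|² = 49 + 81 = 130,  |q| = √130 ≈ 11.401754
cos θ = -104 / (10.198039 · 11.401754) ≈ -0.89443
θ = arccos(-0.89443) ≈ 153.4°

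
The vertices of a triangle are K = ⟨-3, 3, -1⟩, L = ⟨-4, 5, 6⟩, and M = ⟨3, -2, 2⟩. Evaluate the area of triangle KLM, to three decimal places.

30.639

KL = (-1, 2, 7),  KM = (6, -5, 3)
i: 2·3 - 7·(-5) = 6 - (-35) = 41
j: 7·6 - (-1)·3 = 42 - (-3) = 45
k: (-1)·(-5) - 2·6 = 5 - 12 = -7
KL × KM = (41, 45, -7)
|KL × KM| = √3755 ≈ 61.2781
area = ½ · 61.2781 ≈ 30.639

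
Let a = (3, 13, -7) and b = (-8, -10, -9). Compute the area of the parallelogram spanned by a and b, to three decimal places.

i: 13·(-9) - (-7)·(-10) = -117 - 70 = -187
j: (-7)·(-8) - 3·(-9) = 56 - (-27) = 83
k: 3·(-10) - 13·(-8) = -30 - (-104) = 74
a × b = (-187, 83, 74)
|a × b| = √((-187)² + 83² + 74²) = √47334 ≈ 217.5638

217.564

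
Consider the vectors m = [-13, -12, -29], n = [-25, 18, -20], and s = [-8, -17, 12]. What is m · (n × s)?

-20409

n × s:
i: 18·12 - (-20)·(-17) = 216 - 340 = -124
j: (-20)·(-8) - (-25)·12 = 160 - (-300) = 460
k: (-25)·(-17) - 18·(-8) = 425 - (-144) = 569
n × s = (-124, 460, 569)
m · (n × s) = (-13)·(-124) + (-12)·460 + (-29)·569 = 1612 - 5520 - 16501 = -20409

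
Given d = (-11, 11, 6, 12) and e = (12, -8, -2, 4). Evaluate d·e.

d · e = (-11)·12 + 11·(-8) + 6·(-2) + 12·4 = -132 - 88 - 12 + 48 = -184

-184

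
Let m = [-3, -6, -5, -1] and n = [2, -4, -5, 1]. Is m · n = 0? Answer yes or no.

m · n = (-3)·2 + (-6)·(-4) + (-5)·(-5) + (-1)·1 = -6 + 24 + 25 - 1 = 42
Nonzero, so the vectors are not orthogonal.

no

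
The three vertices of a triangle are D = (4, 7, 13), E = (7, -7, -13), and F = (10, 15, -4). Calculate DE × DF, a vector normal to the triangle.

DE = (3, -14, -26)
DF = (6, 8, -17)
i: (-14)·(-17) - (-26)·8 = 238 - (-208) = 446
j: (-26)·6 - 3·(-17) = -156 - (-51) = -105
k: 3·8 - (-14)·6 = 24 - (-84) = 108
DE × DF = (446, -105, 108)

(446, -105, 108)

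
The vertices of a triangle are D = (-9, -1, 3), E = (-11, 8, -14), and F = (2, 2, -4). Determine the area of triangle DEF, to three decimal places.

DE = (-2, 9, -17),  DF = (11, 3, -7)
i: 9·(-7) - (-17)·3 = -63 - (-51) = -12
j: (-17)·11 - (-2)·(-7) = -187 - 14 = -201
k: (-2)·3 - 9·11 = -6 - 99 = -105
DE × DF = (-12, -201, -105)
|DE × DF| = √51570 ≈ 227.0903
area = ½ · 227.0903 ≈ 113.545

113.545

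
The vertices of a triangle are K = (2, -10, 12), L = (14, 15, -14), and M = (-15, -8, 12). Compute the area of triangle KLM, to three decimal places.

KL = (12, 25, -26),  KM = (-17, 2, 0)
i: 25·0 - (-26)·2 = 0 - (-52) = 52
j: (-26)·(-17) - 12·0 = 442 - 0 = 442
k: 12·2 - 25·(-17) = 24 - (-425) = 449
KL × KM = (52, 442, 449)
|KL × KM| = √399669 ≈ 632.1938
area = ½ · 632.1938 ≈ 316.097

316.097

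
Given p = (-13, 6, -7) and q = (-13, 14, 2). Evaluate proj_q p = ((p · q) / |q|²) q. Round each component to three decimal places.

p · q = (-13)·(-13) + 6·14 + (-7)·2 = 169 + 84 - 14 = 239
|q|² = 169 + 196 + 4 = 369
proj_q p = (239/369) · (-13, 14, 2) ≈ (-8.420, 9.068, 1.295)

(-8.420, 9.068, 1.295)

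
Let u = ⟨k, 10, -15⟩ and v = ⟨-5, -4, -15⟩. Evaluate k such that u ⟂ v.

37

u · v = k·(-5) + 10·(-4) + (-15)·(-15) = 185 - 5k
Set equal to 0: -5k = -185, so k = 37.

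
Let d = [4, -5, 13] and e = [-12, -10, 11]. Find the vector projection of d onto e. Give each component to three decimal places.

d · e = 4·(-12) + (-5)·(-10) + 13·11 = -48 + 50 + 143 = 145
|e|² = 144 + 100 + 121 = 365
proj_e d = (145/365) · (-12, -10, 11) ≈ (-4.767, -3.973, 4.370)

(-4.767, -3.973, 4.370)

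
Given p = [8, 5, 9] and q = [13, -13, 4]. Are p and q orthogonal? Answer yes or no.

no

p · q = 8·13 + 5·(-13) + 9·4 = 104 - 65 + 36 = 75
Nonzero, so the vectors are not orthogonal.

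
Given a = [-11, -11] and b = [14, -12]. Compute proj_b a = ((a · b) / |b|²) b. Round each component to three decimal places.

a · b = (-11)·14 + (-11)·(-12) = -154 + 132 = -22
|b|² = 196 + 144 = 340
proj_b a = (-22/340) · (14, -12) ≈ (-0.906, 0.776)

(-0.906, 0.776)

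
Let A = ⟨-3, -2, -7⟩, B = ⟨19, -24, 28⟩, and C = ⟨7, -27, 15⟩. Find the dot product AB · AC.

AB = B − A = (22, -22, 35)
AC = C − A = (10, -25, 22)
AB · AC = 22·10 + (-22)·(-25) + 35·22 = 220 + 550 + 770 = 1540

1540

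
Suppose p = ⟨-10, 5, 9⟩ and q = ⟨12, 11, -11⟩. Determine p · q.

-164

p · q = (-10)·12 + 5·11 + 9·(-11) = -120 + 55 - 99 = -164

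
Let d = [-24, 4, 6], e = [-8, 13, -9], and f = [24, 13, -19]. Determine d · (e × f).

-848

e × f:
i: 13·(-19) - (-9)·13 = -247 - (-117) = -130
j: (-9)·24 - (-8)·(-19) = -216 - 152 = -368
k: (-8)·13 - 13·24 = -104 - 312 = -416
e × f = (-130, -368, -416)
d · (e × f) = (-24)·(-130) + 4·(-368) + 6·(-416) = 3120 - 1472 - 2496 = -848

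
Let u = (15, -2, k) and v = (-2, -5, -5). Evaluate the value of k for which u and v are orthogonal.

-4

u · v = 15·(-2) + (-2)·(-5) + k·(-5) = -20 - 5k
Set equal to 0: -5k = 20, so k = -4.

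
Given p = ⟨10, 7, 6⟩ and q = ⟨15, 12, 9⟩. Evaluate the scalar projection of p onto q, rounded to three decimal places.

13.576

p · q = 10·15 + 7·12 + 6·9 = 150 + 84 + 54 = 288
|q| = √(225 + 144 + 81) = √450 ≈ 21.2132
comp_q p = 288 / √450 ≈ 13.576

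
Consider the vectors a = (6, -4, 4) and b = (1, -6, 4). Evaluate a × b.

(8, -20, -32)

i: (-4)·4 - 4·(-6) = -16 - (-24) = 8
j: 4·1 - 6·4 = 4 - 24 = -20
k: 6·(-6) - (-4)·1 = -36 - (-4) = -32
a × b = (8, -20, -32)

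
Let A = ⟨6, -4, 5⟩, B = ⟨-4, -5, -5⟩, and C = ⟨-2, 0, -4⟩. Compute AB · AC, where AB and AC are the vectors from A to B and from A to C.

166

AB = B − A = (-10, -1, -10)
AC = C − A = (-8, 4, -9)
AB · AC = (-10)·(-8) + (-1)·4 + (-10)·(-9) = 80 - 4 + 90 = 166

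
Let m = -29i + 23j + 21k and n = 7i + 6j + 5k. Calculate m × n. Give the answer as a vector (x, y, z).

i: 23·5 - 21·6 = 115 - 126 = -11
j: 21·7 - (-29)·5 = 147 - (-145) = 292
k: (-29)·6 - 23·7 = -174 - 161 = -335
m × n = (-11, 292, -335)

(-11, 292, -335)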